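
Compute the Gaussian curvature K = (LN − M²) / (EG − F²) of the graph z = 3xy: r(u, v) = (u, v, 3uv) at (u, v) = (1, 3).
K = -9/8281

Coefficients of the first fundamental form: E = 9*v^2 + 1, F = 9*u*v, G = 9*u^2 + 1.
Coefficients of the second fundamental form: L = 0, M = 3/sqrt(9*u^2 + 9*v^2 + 1), N = 0.
Assemble K = (LN − M²)/(EG − F²) = -9/(81*u^4 + 162*u^2*v^2 + 18*u^2 + 81*v^4 + 18*v^2 + 1). At (u, v) = (1, 3): K = -9/8281.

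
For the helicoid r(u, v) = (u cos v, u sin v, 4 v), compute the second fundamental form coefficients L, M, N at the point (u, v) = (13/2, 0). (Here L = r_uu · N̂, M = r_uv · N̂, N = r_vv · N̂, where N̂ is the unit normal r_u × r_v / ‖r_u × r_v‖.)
L = 0;  M = -8*sqrt(233)/233;  N = 0

Compute the unit normal N̂(u, v) = (4*sin(v)/sqrt(u^2 + 16), -4*cos(v)/sqrt(u^2 + 16), u/sqrt(u^2 + 16)), and the second partials r_uu, r_uv, r_vv. Take dot products:
  L(u, v) = r_uu · N̂ = 0,
  M(u, v) = r_uv · N̂ = -4/sqrt(u^2 + 16),
  N(u, v) = r_vv · N̂ = 0.
Evaluating at (u, v) = (13/2, 0):
  L = 0, M = -8*sqrt(233)/233, N = 0.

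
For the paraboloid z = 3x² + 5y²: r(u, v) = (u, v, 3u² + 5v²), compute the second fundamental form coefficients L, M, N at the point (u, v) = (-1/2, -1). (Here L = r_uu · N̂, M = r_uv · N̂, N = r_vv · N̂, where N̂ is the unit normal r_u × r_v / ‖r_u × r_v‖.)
L = 3*sqrt(110)/55;  M = 0;  N = sqrt(110)/11

Compute the unit normal N̂(u, v) = (-6*u/sqrt(36*u^2 + 100*v^2 + 1), -10*v/sqrt(36*u^2 + 100*v^2 + 1), 1/sqrt(36*u^2 + 100*v^2 + 1)), and the second partials r_uu, r_uv, r_vv. Take dot products:
  L(u, v) = r_uu · N̂ = 6/sqrt(36*u^2 + 100*v^2 + 1),
  M(u, v) = r_uv · N̂ = 0,
  N(u, v) = r_vv · N̂ = 10/sqrt(36*u^2 + 100*v^2 + 1).
Evaluating at (u, v) = (-1/2, -1):
  L = 3*sqrt(110)/55, M = 0, N = sqrt(110)/11.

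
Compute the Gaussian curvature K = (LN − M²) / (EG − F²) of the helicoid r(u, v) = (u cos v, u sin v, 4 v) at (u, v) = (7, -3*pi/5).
K = -16/4225

Coefficients of the first fundamental form: E = 1, F = 0, G = u^2 + 16.
Coefficients of the second fundamental form: L = 0, M = -4/sqrt(u^2 + 16), N = 0.
Assemble K = (LN − M²)/(EG − F²) = -16/(u^2 + 16)^2. At (u, v) = (7, -3*pi/5): K = -16/4225.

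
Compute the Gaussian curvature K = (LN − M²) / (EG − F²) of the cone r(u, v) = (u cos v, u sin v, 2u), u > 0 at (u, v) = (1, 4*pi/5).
K = 0

Coefficients of the first fundamental form: E = 5, F = 0, G = u^2.
Coefficients of the second fundamental form: L = 0, M = 0, N = 2*sqrt(5)*u^2/(5*Abs(u)).
Assemble K = (LN − M²)/(EG − F²) = 0. At (u, v) = (1, 4*pi/5): K = 0.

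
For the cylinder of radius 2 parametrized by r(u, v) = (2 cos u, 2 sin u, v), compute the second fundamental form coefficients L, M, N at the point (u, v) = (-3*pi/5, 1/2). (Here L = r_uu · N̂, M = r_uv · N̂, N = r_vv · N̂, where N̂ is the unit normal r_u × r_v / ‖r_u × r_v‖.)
L = -2;  M = 0;  N = 0

Compute the unit normal N̂(u, v) = (cos(u), sin(u), 0), and the second partials r_uu, r_uv, r_vv. Take dot products:
  L(u, v) = r_uu · N̂ = -2,
  M(u, v) = r_uv · N̂ = 0,
  N(u, v) = r_vv · N̂ = 0.
Evaluating at (u, v) = (-3*pi/5, 1/2):
  L = -2, M = 0, N = 0.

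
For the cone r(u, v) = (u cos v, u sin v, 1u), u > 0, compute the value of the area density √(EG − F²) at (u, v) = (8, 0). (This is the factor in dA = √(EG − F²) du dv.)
√(EG − F²)|_{(8, 0)} = 8*sqrt(2)

E = 2, F = 0, G = u^2, so EG − F² = 2*u^2. Taking the positive square root: √(EG − F²) = sqrt(2)*Abs(u). At (u, v) = (8, 0): 8*sqrt(2).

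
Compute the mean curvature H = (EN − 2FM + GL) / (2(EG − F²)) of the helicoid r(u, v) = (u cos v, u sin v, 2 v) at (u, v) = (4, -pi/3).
H = 0

With E = 1, F = 0, G = u^2 + 4, L = 0, M = -2/sqrt(u^2 + 4), N = 0, assemble
  H = (EN − 2FM + GL) / (2(EG − F²)) = 0.
At (u, v) = (4, -pi/3): H = 0.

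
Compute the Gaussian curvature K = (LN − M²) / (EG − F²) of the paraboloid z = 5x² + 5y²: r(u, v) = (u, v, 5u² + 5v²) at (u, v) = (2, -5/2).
K = 25/263169

Coefficients of the first fundamental form: E = 100*u^2 + 1, F = 100*u*v, G = 100*v^2 + 1.
Coefficients of the second fundamental form: L = 10/sqrt(100*u^2 + 100*v^2 + 1), M = 0, N = 10/sqrt(100*u^2 + 100*v^2 + 1).
Assemble K = (LN − M²)/(EG − F²) = 100/(10000*u^4 + 20000*u^2*v^2 + 200*u^2 + 10000*v^4 + 200*v^2 + 1). At (u, v) = (2, -5/2): K = 25/263169.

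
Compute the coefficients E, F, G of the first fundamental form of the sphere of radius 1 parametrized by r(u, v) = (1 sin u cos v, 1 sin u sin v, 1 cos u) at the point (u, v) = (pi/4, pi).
E = 1;  F = 0;  G = 1/2

Partials: r_u = (cos(u)*cos(v), sin(v)*cos(u), -sin(u)), r_v = (-sin(u)*sin(v), sin(u)*cos(v), 0). As functions of (u, v):
  E = r_u · r_u = 1,
  F = r_u · r_v = 0,
  G = r_v · r_v = sin(u)^2.
Evaluating at (u, v) = (pi/4, pi): E = 1, F = 0, G = 1/2.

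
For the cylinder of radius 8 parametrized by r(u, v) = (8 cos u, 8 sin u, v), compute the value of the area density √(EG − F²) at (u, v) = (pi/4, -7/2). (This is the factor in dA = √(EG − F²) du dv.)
√(EG − F²)|_{(pi/4, -7/2)} = 8

E = 64, F = 0, G = 1, so EG − F² = 64. Taking the positive square root: √(EG − F²) = 8. At (u, v) = (pi/4, -7/2): 8.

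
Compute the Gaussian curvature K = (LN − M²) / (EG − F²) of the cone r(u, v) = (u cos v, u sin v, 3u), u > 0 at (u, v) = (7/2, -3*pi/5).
K = 0

Coefficients of the first fundamental form: E = 10, F = 0, G = u^2.
Coefficients of the second fundamental form: L = 0, M = 0, N = 3*sqrt(10)*u^2/(10*Abs(u)).
Assemble K = (LN − M²)/(EG − F²) = 0. At (u, v) = (7/2, -3*pi/5): K = 0.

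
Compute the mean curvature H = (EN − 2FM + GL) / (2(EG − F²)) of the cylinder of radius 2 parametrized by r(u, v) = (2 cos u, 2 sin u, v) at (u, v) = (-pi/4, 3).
H = -1/4

With E = 4, F = 0, G = 1, L = -2, M = 0, N = 0, assemble
  H = (EN − 2FM + GL) / (2(EG − F²)) = -1/4.
At (u, v) = (-pi/4, 3): H = -1/4.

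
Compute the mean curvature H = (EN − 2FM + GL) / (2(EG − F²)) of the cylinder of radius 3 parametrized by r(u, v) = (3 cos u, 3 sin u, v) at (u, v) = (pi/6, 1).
H = -1/6

With E = 9, F = 0, G = 1, L = -3, M = 0, N = 0, assemble
  H = (EN − 2FM + GL) / (2(EG − F²)) = -1/6.
At (u, v) = (pi/6, 1): H = -1/6.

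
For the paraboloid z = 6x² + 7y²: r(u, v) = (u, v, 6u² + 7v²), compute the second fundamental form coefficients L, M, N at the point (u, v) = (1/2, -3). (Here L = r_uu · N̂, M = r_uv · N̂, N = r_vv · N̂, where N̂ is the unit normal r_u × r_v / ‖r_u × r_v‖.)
L = 12*sqrt(1801)/1801;  M = 0;  N = 14*sqrt(1801)/1801

Compute the unit normal N̂(u, v) = (-12*u/sqrt(144*u^2 + 196*v^2 + 1), -14*v/sqrt(144*u^2 + 196*v^2 + 1), 1/sqrt(144*u^2 + 196*v^2 + 1)), and the second partials r_uu, r_uv, r_vv. Take dot products:
  L(u, v) = r_uu · N̂ = 12/sqrt(144*u^2 + 196*v^2 + 1),
  M(u, v) = r_uv · N̂ = 0,
  N(u, v) = r_vv · N̂ = 14/sqrt(144*u^2 + 196*v^2 + 1).
Evaluating at (u, v) = (1/2, -3):
  L = 12*sqrt(1801)/1801, M = 0, N = 14*sqrt(1801)/1801.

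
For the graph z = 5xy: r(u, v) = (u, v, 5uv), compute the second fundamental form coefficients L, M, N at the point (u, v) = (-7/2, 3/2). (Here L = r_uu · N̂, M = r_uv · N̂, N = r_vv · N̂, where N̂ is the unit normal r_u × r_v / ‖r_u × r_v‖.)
L = 0;  M = 5*sqrt(1454)/727;  N = 0

Compute the unit normal N̂(u, v) = (-5*v/sqrt(25*u^2 + 25*v^2 + 1), -5*u/sqrt(25*u^2 + 25*v^2 + 1), 1/sqrt(25*u^2 + 25*v^2 + 1)), and the second partials r_uu, r_uv, r_vv. Take dot products:
  L(u, v) = r_uu · N̂ = 0,
  M(u, v) = r_uv · N̂ = 5/sqrt(25*u^2 + 25*v^2 + 1),
  N(u, v) = r_vv · N̂ = 0.
Evaluating at (u, v) = (-7/2, 3/2):
  L = 0, M = 5*sqrt(1454)/727, N = 0.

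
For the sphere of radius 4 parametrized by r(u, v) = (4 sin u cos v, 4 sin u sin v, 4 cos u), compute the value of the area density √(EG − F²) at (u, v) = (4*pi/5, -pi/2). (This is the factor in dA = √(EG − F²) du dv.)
√(EG − F²)|_{(4*pi/5, -pi/2)} = 4*sqrt(10 - 2*sqrt(5))

E = 16, F = 0, G = 16*sin(u)^2, so EG − F² = 256*sin(u)^2. Taking the positive square root: √(EG − F²) = 16*Abs(sin(u)). At (u, v) = (4*pi/5, -pi/2): 4*sqrt(10 - 2*sqrt(5)).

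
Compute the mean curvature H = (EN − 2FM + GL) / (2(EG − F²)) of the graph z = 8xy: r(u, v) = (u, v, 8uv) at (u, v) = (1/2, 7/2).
H = -896*sqrt(89)/213867

With E = 64*v^2 + 1, F = 64*u*v, G = 64*u^2 + 1, L = 0, M = 8/sqrt(64*u^2 + 64*v^2 + 1), N = 0, assemble
  H = (EN − 2FM + GL) / (2(EG − F²)) = -512*u*v/(64*u^2 + 64*v^2 + 1)^(3/2).
At (u, v) = (1/2, 7/2): H = -896*sqrt(89)/213867.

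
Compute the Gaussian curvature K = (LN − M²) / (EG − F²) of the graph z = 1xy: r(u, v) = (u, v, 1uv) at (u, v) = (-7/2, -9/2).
K = -4/4489

Coefficients of the first fundamental form: E = v^2 + 1, F = u*v, G = u^2 + 1.
Coefficients of the second fundamental form: L = 0, M = 1/sqrt(u^2 + v^2 + 1), N = 0.
Assemble K = (LN − M²)/(EG − F²) = 1/((u^2*v^2 - (u^2 + 1)*(v^2 + 1))*(u^2 + v^2 + 1)). At (u, v) = (-7/2, -9/2): K = -4/4489.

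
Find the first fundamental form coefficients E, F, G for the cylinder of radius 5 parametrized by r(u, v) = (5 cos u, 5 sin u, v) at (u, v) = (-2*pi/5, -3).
E = 25;  F = 0;  G = 1

Partials: r_u = (-5*sin(u), 5*cos(u), 0), r_v = (0, 0, 1). As functions of (u, v):
  E = r_u · r_u = 25,
  F = r_u · r_v = 0,
  G = r_v · r_v = 1.
Evaluating at (u, v) = (-2*pi/5, -3): E = 25, F = 0, G = 1.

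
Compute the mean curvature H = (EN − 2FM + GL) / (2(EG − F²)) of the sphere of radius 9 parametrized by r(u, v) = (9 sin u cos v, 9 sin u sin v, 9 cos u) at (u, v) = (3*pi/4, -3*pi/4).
H = -1/9

With E = 81, F = 0, G = 81*sin(u)^2, L = -9*sin(u)/Abs(sin(u)), M = 0, N = -9*sin(u)^3/Abs(sin(u)), assemble
  H = (EN − 2FM + GL) / (2(EG − F²)) = -sin(u)/(9*Abs(sin(u))).
At (u, v) = (3*pi/4, -3*pi/4): H = -1/9.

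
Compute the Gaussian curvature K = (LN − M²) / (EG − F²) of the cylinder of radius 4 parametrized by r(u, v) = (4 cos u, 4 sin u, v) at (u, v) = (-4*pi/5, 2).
K = 0

Coefficients of the first fundamental form: E = 16, F = 0, G = 1.
Coefficients of the second fundamental form: L = -4, M = 0, N = 0.
Assemble K = (LN − M²)/(EG − F²) = 0. At (u, v) = (-4*pi/5, 2): K = 0.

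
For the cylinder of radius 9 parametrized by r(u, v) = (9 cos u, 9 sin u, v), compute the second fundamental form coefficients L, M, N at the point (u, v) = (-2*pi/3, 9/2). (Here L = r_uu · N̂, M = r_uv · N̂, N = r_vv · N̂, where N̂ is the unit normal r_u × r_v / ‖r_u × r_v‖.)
L = -9;  M = 0;  N = 0

Compute the unit normal N̂(u, v) = (cos(u), sin(u), 0), and the second partials r_uu, r_uv, r_vv. Take dot products:
  L(u, v) = r_uu · N̂ = -9,
  M(u, v) = r_uv · N̂ = 0,
  N(u, v) = r_vv · N̂ = 0.
Evaluating at (u, v) = (-2*pi/3, 9/2):
  L = -9, M = 0, N = 0.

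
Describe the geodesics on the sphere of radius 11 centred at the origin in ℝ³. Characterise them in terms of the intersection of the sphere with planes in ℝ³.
Geodesics on the sphere of radius 11 are great circles — circles of radius 11 obtained as the intersection of the sphere with planes through the origin (the centre of the sphere).

A curve α(t) of nonzero constant speed on the sphere of radius 11 is a geodesic iff its acceleration α̈ is everywhere normal to the surface, i.e. parallel to the radial vector α(t). Then d/dt(α × α̇) = α̇ × α̇ + α × α̈ = 0, so α × α̇ is a constant vector n ≠ 0 and α(t) · n = 0 for all t: α lies in the plane through the origin with normal n. The intersection of that plane with the sphere is a circle of radius 11 (a great circle). Conversely, a great circle traversed at constant speed has centripetal acceleration pointing at the origin, hence normal to the sphere, so every great circle is a geodesic.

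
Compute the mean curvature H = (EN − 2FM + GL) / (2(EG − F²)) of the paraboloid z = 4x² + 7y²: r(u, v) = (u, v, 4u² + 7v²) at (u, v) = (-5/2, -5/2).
H = 7711*sqrt(1626)/2643876

With E = 64*u^2 + 1, F = 112*u*v, G = 196*v^2 + 1, L = 8/sqrt(64*u^2 + 196*v^2 + 1), M = 0, N = 14/sqrt(64*u^2 + 196*v^2 + 1), assemble
  H = (EN − 2FM + GL) / (2(EG − F²)) = (448*u^2 + 784*v^2 + 11)/(64*u^2 + 196*v^2 + 1)^(3/2).
At (u, v) = (-5/2, -5/2): H = 7711*sqrt(1626)/2643876.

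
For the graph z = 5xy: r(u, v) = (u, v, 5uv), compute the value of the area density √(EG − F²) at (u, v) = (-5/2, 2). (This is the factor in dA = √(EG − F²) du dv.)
√(EG − F²)|_{(-5/2, 2)} = 7*sqrt(21)/2

E = 25*v^2 + 1, F = 25*u*v, G = 25*u^2 + 1, so EG − F² = 25*u^2 + 25*v^2 + 1. Taking the positive square root: √(EG − F²) = sqrt(25*u^2 + 25*v^2 + 1). At (u, v) = (-5/2, 2): 7*sqrt(21)/2.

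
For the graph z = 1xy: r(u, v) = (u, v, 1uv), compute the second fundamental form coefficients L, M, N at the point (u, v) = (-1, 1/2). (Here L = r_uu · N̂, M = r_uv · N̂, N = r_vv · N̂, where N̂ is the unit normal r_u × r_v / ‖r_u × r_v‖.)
L = 0;  M = 2/3;  N = 0

Compute the unit normal N̂(u, v) = (-v/sqrt(u^2 + v^2 + 1), -u/sqrt(u^2 + v^2 + 1), 1/sqrt(u^2 + v^2 + 1)), and the second partials r_uu, r_uv, r_vv. Take dot products:
  L(u, v) = r_uu · N̂ = 0,
  M(u, v) = r_uv · N̂ = 1/sqrt(u^2 + v^2 + 1),
  N(u, v) = r_vv · N̂ = 0.
Evaluating at (u, v) = (-1, 1/2):
  L = 0, M = 2/3, N = 0.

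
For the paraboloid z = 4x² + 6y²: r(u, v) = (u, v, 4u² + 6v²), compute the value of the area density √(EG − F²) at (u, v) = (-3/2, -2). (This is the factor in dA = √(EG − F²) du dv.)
√(EG − F²)|_{(-3/2, -2)} = sqrt(721)

E = 64*u^2 + 1, F = 96*u*v, G = 144*v^2 + 1, so EG − F² = 64*u^2 + 144*v^2 + 1. Taking the positive square root: √(EG − F²) = sqrt(64*u^2 + 144*v^2 + 1). At (u, v) = (-3/2, -2): sqrt(721).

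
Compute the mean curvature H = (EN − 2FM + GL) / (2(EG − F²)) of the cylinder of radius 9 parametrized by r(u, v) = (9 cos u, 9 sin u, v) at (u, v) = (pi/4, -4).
H = -1/18

With E = 81, F = 0, G = 1, L = -9, M = 0, N = 0, assemble
  H = (EN − 2FM + GL) / (2(EG − F²)) = -1/18.
At (u, v) = (pi/4, -4): H = -1/18.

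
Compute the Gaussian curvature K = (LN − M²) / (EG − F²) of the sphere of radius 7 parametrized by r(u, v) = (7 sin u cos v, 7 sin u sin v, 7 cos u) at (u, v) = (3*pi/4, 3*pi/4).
K = 1/49

Coefficients of the first fundamental form: E = 49, F = 0, G = 49*sin(u)^2.
Coefficients of the second fundamental form: L = -7*sin(u)/Abs(sin(u)), M = 0, N = -7*sin(u)^3/Abs(sin(u)).
Assemble K = (LN − M²)/(EG − F²) = 1/49. At (u, v) = (3*pi/4, 3*pi/4): K = 1/49.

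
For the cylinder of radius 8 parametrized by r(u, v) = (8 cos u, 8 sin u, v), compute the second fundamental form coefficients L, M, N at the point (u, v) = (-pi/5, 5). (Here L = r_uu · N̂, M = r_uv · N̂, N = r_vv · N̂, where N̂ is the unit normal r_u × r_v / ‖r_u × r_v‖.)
L = -8;  M = 0;  N = 0

Compute the unit normal N̂(u, v) = (cos(u), sin(u), 0), and the second partials r_uu, r_uv, r_vv. Take dot products:
  L(u, v) = r_uu · N̂ = -8,
  M(u, v) = r_uv · N̂ = 0,
  N(u, v) = r_vv · N̂ = 0.
Evaluating at (u, v) = (-pi/5, 5):
  L = -8, M = 0, N = 0.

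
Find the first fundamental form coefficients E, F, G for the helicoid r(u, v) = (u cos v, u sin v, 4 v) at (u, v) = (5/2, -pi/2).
E = 1;  F = 0;  G = 89/4

Partials: r_u = (cos(v), sin(v), 0), r_v = (-u*sin(v), u*cos(v), 4). As functions of (u, v):
  E = r_u · r_u = 1,
  F = r_u · r_v = 0,
  G = r_v · r_v = u^2 + 16.
Evaluating at (u, v) = (5/2, -pi/2): E = 1, F = 0, G = 89/4.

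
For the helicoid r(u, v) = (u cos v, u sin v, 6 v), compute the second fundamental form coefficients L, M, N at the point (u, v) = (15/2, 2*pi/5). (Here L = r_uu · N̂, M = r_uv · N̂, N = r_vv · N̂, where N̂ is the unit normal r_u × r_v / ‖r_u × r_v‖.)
L = 0;  M = -4*sqrt(41)/41;  N = 0

Compute the unit normal N̂(u, v) = (6*sin(v)/sqrt(u^2 + 36), -6*cos(v)/sqrt(u^2 + 36), u/sqrt(u^2 + 36)), and the second partials r_uu, r_uv, r_vv. Take dot products:
  L(u, v) = r_uu · N̂ = 0,
  M(u, v) = r_uv · N̂ = -6/sqrt(u^2 + 36),
  N(u, v) = r_vv · N̂ = 0.
Evaluating at (u, v) = (15/2, 2*pi/5):
  L = 0, M = -4*sqrt(41)/41, N = 0.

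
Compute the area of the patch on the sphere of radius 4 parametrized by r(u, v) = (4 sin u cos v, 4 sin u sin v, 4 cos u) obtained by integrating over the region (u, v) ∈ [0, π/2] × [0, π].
Area = 16*pi

Area = ∫∫ √(EG − F²) du dv with √(EG − F²) = 16*Abs(sin(u)). Integrating over [0, π/2] × [0, π] gives 16*pi.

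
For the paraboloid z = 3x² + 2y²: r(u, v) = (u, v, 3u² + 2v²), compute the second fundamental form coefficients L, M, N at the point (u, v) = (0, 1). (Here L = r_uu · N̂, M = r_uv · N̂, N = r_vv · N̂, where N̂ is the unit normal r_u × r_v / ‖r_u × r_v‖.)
L = 6*sqrt(17)/17;  M = 0;  N = 4*sqrt(17)/17

Compute the unit normal N̂(u, v) = (-6*u/sqrt(36*u^2 + 16*v^2 + 1), -4*v/sqrt(36*u^2 + 16*v^2 + 1), 1/sqrt(36*u^2 + 16*v^2 + 1)), and the second partials r_uu, r_uv, r_vv. Take dot products:
  L(u, v) = r_uu · N̂ = 6/sqrt(36*u^2 + 16*v^2 + 1),
  M(u, v) = r_uv · N̂ = 0,
  N(u, v) = r_vv · N̂ = 4/sqrt(36*u^2 + 16*v^2 + 1).
Evaluating at (u, v) = (0, 1):
  L = 6*sqrt(17)/17, M = 0, N = 4*sqrt(17)/17.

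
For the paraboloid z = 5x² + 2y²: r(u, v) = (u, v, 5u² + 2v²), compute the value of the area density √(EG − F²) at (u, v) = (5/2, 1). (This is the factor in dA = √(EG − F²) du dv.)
√(EG − F²)|_{(5/2, 1)} = sqrt(642)

E = 100*u^2 + 1, F = 40*u*v, G = 16*v^2 + 1, so EG − F² = 100*u^2 + 16*v^2 + 1. Taking the positive square root: √(EG − F²) = sqrt(100*u^2 + 16*v^2 + 1). At (u, v) = (5/2, 1): sqrt(642).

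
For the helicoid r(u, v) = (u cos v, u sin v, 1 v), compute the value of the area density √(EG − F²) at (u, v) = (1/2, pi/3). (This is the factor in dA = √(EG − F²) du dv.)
√(EG − F²)|_{(1/2, pi/3)} = sqrt(5)/2

E = 1, F = 0, G = u^2 + 1, so EG − F² = u^2 + 1. Taking the positive square root: √(EG − F²) = sqrt(u^2 + 1). At (u, v) = (1/2, pi/3): sqrt(5)/2.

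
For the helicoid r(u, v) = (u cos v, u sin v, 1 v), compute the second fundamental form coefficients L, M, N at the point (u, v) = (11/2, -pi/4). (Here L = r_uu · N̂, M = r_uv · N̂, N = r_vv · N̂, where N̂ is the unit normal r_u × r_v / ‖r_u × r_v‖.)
L = 0;  M = -2*sqrt(5)/25;  N = 0

Compute the unit normal N̂(u, v) = (sin(v)/sqrt(u^2 + 1), -cos(v)/sqrt(u^2 + 1), u/sqrt(u^2 + 1)), and the second partials r_uu, r_uv, r_vv. Take dot products:
  L(u, v) = r_uu · N̂ = 0,
  M(u, v) = r_uv · N̂ = -1/sqrt(u^2 + 1),
  N(u, v) = r_vv · N̂ = 0.
Evaluating at (u, v) = (11/2, -pi/4):
  L = 0, M = -2*sqrt(5)/25, N = 0.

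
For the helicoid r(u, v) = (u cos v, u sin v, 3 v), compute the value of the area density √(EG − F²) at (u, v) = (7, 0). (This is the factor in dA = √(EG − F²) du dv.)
√(EG − F²)|_{(7, 0)} = sqrt(58)

E = 1, F = 0, G = u^2 + 9, so EG − F² = u^2 + 9. Taking the positive square root: √(EG − F²) = sqrt(u^2 + 9). At (u, v) = (7, 0): sqrt(58).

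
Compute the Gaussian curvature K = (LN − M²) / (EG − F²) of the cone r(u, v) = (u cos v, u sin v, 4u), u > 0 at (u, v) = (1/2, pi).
K = 0

Coefficients of the first fundamental form: E = 17, F = 0, G = u^2.
Coefficients of the second fundamental form: L = 0, M = 0, N = 4*sqrt(17)*u^2/(17*Abs(u)).
Assemble K = (LN − M²)/(EG − F²) = 0. At (u, v) = (1/2, pi): K = 0.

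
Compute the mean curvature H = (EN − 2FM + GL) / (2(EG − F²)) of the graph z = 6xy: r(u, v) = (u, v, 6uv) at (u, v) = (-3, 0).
H = 0

With E = 36*v^2 + 1, F = 36*u*v, G = 36*u^2 + 1, L = 0, M = 6/sqrt(36*u^2 + 36*v^2 + 1), N = 0, assemble
  H = (EN − 2FM + GL) / (2(EG − F²)) = -216*u*v/(36*u^2 + 36*v^2 + 1)^(3/2).
At (u, v) = (-3, 0): H = 0.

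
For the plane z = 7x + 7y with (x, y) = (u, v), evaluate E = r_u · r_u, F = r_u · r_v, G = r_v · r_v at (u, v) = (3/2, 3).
E = 50;  F = 49;  G = 50

Partials: r_u = (1, 0, 7), r_v = (0, 1, 7). As functions of (u, v):
  E = r_u · r_u = 50,
  F = r_u · r_v = 49,
  G = r_v · r_v = 50.
Evaluating at (u, v) = (3/2, 3): E = 50, F = 49, G = 50.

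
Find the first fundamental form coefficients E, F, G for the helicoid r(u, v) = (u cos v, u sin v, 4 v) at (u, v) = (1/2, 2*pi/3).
E = 1;  F = 0;  G = 65/4

Partials: r_u = (cos(v), sin(v), 0), r_v = (-u*sin(v), u*cos(v), 4). As functions of (u, v):
  E = r_u · r_u = 1,
  F = r_u · r_v = 0,
  G = r_v · r_v = u^2 + 16.
Evaluating at (u, v) = (1/2, 2*pi/3): E = 1, F = 0, G = 65/4.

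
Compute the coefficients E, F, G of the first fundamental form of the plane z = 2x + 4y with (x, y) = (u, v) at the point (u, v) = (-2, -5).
E = 5;  F = 8;  G = 17

Partials: r_u = (1, 0, 2), r_v = (0, 1, 4). As functions of (u, v):
  E = r_u · r_u = 5,
  F = r_u · r_v = 8,
  G = r_v · r_v = 17.
Evaluating at (u, v) = (-2, -5): E = 5, F = 8, G = 17.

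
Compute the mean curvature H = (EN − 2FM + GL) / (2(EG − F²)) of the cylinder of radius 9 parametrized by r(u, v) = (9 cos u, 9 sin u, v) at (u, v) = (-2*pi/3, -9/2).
H = -1/18

With E = 81, F = 0, G = 1, L = -9, M = 0, N = 0, assemble
  H = (EN − 2FM + GL) / (2(EG − F²)) = -1/18.
At (u, v) = (-2*pi/3, -9/2): H = -1/18.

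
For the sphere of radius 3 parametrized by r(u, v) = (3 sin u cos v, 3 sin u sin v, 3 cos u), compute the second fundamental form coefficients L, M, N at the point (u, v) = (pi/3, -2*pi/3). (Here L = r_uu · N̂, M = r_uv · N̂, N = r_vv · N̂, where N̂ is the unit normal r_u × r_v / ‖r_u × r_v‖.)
L = -3;  M = 0;  N = -9/4

Compute the unit normal N̂(u, v) = (sin(u)^2*cos(v)/Abs(sin(u)), sin(u)^2*sin(v)/Abs(sin(u)), sin(2*u)/(2*Abs(sin(u)))), and the second partials r_uu, r_uv, r_vv. Take dot products:
  L(u, v) = r_uu · N̂ = -3*sin(u)/Abs(sin(u)),
  M(u, v) = r_uv · N̂ = 0,
  N(u, v) = r_vv · N̂ = -3*sin(u)^3/Abs(sin(u)).
Evaluating at (u, v) = (pi/3, -2*pi/3):
  L = -3, M = 0, N = -9/4.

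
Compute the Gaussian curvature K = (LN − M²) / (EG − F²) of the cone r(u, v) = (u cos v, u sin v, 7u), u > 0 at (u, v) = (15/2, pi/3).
K = 0

Coefficients of the first fundamental form: E = 50, F = 0, G = u^2.
Coefficients of the second fundamental form: L = 0, M = 0, N = 7*sqrt(2)*u^2/(10*Abs(u)).
Assemble K = (LN − M²)/(EG − F²) = 0. At (u, v) = (15/2, pi/3): K = 0.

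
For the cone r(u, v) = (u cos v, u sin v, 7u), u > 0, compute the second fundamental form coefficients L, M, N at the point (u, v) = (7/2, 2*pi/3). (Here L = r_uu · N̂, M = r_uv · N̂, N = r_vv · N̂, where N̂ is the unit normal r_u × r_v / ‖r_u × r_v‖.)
L = 0;  M = 0;  N = 49*sqrt(2)/20

Compute the unit normal N̂(u, v) = (-7*sqrt(2)*u*cos(v)/(10*Abs(u)), -7*sqrt(2)*u*sin(v)/(10*Abs(u)), sqrt(2)*u/(10*Abs(u))), and the second partials r_uu, r_uv, r_vv. Take dot products:
  L(u, v) = r_uu · N̂ = 0,
  M(u, v) = r_uv · N̂ = 0,
  N(u, v) = r_vv · N̂ = 7*sqrt(2)*u^2/(10*Abs(u)).
Evaluating at (u, v) = (7/2, 2*pi/3):
  L = 0, M = 0, N = 49*sqrt(2)/20.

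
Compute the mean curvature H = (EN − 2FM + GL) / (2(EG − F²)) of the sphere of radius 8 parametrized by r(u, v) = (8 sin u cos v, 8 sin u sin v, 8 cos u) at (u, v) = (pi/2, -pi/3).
H = -1/8

With E = 64, F = 0, G = 64*sin(u)^2, L = -8*sin(u)/Abs(sin(u)), M = 0, N = -8*sin(u)^3/Abs(sin(u)), assemble
  H = (EN − 2FM + GL) / (2(EG − F²)) = -sin(u)/(8*Abs(sin(u))).
At (u, v) = (pi/2, -pi/3): H = -1/8.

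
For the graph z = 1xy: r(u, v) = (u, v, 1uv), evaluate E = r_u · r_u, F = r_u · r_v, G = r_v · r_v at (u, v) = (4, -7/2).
E = 53/4;  F = -14;  G = 17

Partials: r_u = (1, 0, v), r_v = (0, 1, u). As functions of (u, v):
  E = r_u · r_u = v^2 + 1,
  F = r_u · r_v = u*v,
  G = r_v · r_v = u^2 + 1.
Evaluating at (u, v) = (4, -7/2): E = 53/4, F = -14, G = 17.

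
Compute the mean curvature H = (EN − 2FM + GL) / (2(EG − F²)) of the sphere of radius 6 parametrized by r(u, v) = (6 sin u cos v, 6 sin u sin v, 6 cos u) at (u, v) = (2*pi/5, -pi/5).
H = -1/6

With E = 36, F = 0, G = 36*sin(u)^2, L = -6*sin(u)/Abs(sin(u)), M = 0, N = -6*sin(u)^3/Abs(sin(u)), assemble
  H = (EN − 2FM + GL) / (2(EG − F²)) = -sin(u)/(6*Abs(sin(u))).
At (u, v) = (2*pi/5, -pi/5): H = -1/6.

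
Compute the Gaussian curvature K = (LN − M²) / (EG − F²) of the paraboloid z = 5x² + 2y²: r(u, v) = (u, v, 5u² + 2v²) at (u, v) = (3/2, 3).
K = 2/6845

Coefficients of the first fundamental form: E = 100*u^2 + 1, F = 40*u*v, G = 16*v^2 + 1.
Coefficients of the second fundamental form: L = 10/sqrt(100*u^2 + 16*v^2 + 1), M = 0, N = 4/sqrt(100*u^2 + 16*v^2 + 1).
Assemble K = (LN − M²)/(EG − F²) = 40/(10000*u^4 + 3200*u^2*v^2 + 200*u^2 + 256*v^4 + 32*v^2 + 1). At (u, v) = (3/2, 3): K = 2/6845.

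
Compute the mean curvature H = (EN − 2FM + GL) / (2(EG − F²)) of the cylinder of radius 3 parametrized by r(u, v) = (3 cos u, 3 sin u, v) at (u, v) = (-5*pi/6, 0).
H = -1/6

With E = 9, F = 0, G = 1, L = -3, M = 0, N = 0, assemble
  H = (EN − 2FM + GL) / (2(EG − F²)) = -1/6.
At (u, v) = (-5*pi/6, 0): H = -1/6.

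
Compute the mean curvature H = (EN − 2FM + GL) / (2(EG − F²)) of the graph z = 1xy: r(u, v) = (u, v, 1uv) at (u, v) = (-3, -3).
H = -9*sqrt(19)/361

With E = v^2 + 1, F = u*v, G = u^2 + 1, L = 0, M = 1/sqrt(u^2 + v^2 + 1), N = 0, assemble
  H = (EN − 2FM + GL) / (2(EG − F²)) = -u*v/(u^2 + v^2 + 1)^(3/2).
At (u, v) = (-3, -3): H = -9*sqrt(19)/361.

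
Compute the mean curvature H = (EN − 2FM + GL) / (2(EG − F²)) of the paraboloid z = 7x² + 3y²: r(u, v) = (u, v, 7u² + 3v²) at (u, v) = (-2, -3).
H = 4630*sqrt(1109)/1229881

With E = 196*u^2 + 1, F = 84*u*v, G = 36*v^2 + 1, L = 14/sqrt(196*u^2 + 36*v^2 + 1), M = 0, N = 6/sqrt(196*u^2 + 36*v^2 + 1), assemble
  H = (EN − 2FM + GL) / (2(EG − F²)) = 2*(294*u^2 + 126*v^2 + 5)/(196*u^2 + 36*v^2 + 1)^(3/2).
At (u, v) = (-2, -3): H = 4630*sqrt(1109)/1229881.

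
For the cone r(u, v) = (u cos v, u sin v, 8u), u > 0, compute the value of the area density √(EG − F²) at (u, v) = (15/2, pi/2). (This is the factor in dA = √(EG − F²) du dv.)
√(EG − F²)|_{(15/2, pi/2)} = 15*sqrt(65)/2

E = 65, F = 0, G = u^2, so EG − F² = 65*u^2. Taking the positive square root: √(EG − F²) = sqrt(65)*Abs(u). At (u, v) = (15/2, pi/2): 15*sqrt(65)/2.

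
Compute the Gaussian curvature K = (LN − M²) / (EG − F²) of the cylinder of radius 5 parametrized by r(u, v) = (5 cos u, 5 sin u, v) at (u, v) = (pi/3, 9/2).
K = 0

Coefficients of the first fundamental form: E = 25, F = 0, G = 1.
Coefficients of the second fundamental form: L = -5, M = 0, N = 0.
Assemble K = (LN − M²)/(EG − F²) = 0. At (u, v) = (pi/3, 9/2): K = 0.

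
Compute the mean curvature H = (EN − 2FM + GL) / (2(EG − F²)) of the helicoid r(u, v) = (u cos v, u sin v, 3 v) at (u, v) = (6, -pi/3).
H = 0

With E = 1, F = 0, G = u^2 + 9, L = 0, M = -3/sqrt(u^2 + 9), N = 0, assemble
  H = (EN − 2FM + GL) / (2(EG − F²)) = 0.
At (u, v) = (6, -pi/3): H = 0.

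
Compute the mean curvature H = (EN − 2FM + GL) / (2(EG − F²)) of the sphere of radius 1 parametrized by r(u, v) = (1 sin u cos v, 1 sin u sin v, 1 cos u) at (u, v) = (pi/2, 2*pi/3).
H = -1

With E = 1, F = 0, G = sin(u)^2, L = -sin(u)/Abs(sin(u)), M = 0, N = -sin(u)^3/Abs(sin(u)), assemble
  H = (EN − 2FM + GL) / (2(EG − F²)) = -sin(u)/Abs(sin(u)).
At (u, v) = (pi/2, 2*pi/3): H = -1.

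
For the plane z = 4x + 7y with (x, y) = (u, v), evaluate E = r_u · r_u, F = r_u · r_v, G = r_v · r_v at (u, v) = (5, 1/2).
E = 17;  F = 28;  G = 50

Partials: r_u = (1, 0, 4), r_v = (0, 1, 7). As functions of (u, v):
  E = r_u · r_u = 17,
  F = r_u · r_v = 28,
  G = r_v · r_v = 50.
Evaluating at (u, v) = (5, 1/2): E = 17, F = 28, G = 50.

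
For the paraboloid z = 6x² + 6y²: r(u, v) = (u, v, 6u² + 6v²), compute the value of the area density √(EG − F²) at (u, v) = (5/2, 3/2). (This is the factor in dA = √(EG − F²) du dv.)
√(EG − F²)|_{(5/2, 3/2)} = 35

E = 144*u^2 + 1, F = 144*u*v, G = 144*v^2 + 1, so EG − F² = 144*u^2 + 144*v^2 + 1. Taking the positive square root: √(EG − F²) = sqrt(144*u^2 + 144*v^2 + 1). At (u, v) = (5/2, 3/2): 35.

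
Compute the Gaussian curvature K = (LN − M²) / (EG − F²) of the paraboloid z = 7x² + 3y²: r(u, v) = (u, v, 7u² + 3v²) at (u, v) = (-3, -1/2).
K = 21/786769

Coefficients of the first fundamental form: E = 196*u^2 + 1, F = 84*u*v, G = 36*v^2 + 1.
Coefficients of the second fundamental form: L = 14/sqrt(196*u^2 + 36*v^2 + 1), M = 0, N = 6/sqrt(196*u^2 + 36*v^2 + 1).
Assemble K = (LN − M²)/(EG − F²) = 84/(38416*u^4 + 14112*u^2*v^2 + 392*u^2 + 1296*v^4 + 72*v^2 + 1). At (u, v) = (-3, -1/2): K = 21/786769.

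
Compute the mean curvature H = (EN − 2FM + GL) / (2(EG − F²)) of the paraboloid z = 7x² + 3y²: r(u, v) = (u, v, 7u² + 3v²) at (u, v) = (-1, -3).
H = 2866*sqrt(521)/271441

With E = 196*u^2 + 1, F = 84*u*v, G = 36*v^2 + 1, L = 14/sqrt(196*u^2 + 36*v^2 + 1), M = 0, N = 6/sqrt(196*u^2 + 36*v^2 + 1), assemble
  H = (EN − 2FM + GL) / (2(EG − F²)) = 2*(294*u^2 + 126*v^2 + 5)/(196*u^2 + 36*v^2 + 1)^(3/2).
At (u, v) = (-1, -3): H = 2866*sqrt(521)/271441.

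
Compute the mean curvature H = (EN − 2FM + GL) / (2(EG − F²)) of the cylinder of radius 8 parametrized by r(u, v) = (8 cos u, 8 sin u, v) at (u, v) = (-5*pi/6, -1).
H = -1/16

With E = 64, F = 0, G = 1, L = -8, M = 0, N = 0, assemble
  H = (EN − 2FM + GL) / (2(EG − F²)) = -1/16.
At (u, v) = (-5*pi/6, -1): H = -1/16.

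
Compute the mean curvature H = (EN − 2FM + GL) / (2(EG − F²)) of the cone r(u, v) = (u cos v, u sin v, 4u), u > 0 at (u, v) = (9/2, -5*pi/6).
H = 4*sqrt(17)/153

With E = 17, F = 0, G = u^2, L = 0, M = 0, N = 4*sqrt(17)*u^2/(17*Abs(u)), assemble
  H = (EN − 2FM + GL) / (2(EG − F²)) = 2*sqrt(17)/(17*Abs(u)).
At (u, v) = (9/2, -5*pi/6): H = 4*sqrt(17)/153.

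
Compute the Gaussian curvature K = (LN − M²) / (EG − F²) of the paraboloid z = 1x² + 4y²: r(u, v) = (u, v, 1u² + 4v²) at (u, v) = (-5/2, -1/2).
K = 4/441

Coefficients of the first fundamental form: E = 4*u^2 + 1, F = 16*u*v, G = 64*v^2 + 1.
Coefficients of the second fundamental form: L = 2/sqrt(4*u^2 + 64*v^2 + 1), M = 0, N = 8/sqrt(4*u^2 + 64*v^2 + 1).
Assemble K = (LN − M²)/(EG − F²) = 16/(16*u^4 + 512*u^2*v^2 + 8*u^2 + 4096*v^4 + 128*v^2 + 1). At (u, v) = (-5/2, -1/2): K = 4/441.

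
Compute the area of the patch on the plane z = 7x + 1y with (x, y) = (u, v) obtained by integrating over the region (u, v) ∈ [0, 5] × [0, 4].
Area = 20*sqrt(51)

Area = ∫∫ √(EG − F²) du dv with √(EG − F²) = sqrt(51). Integrating over [0, 5] × [0, 4] gives 20*sqrt(51).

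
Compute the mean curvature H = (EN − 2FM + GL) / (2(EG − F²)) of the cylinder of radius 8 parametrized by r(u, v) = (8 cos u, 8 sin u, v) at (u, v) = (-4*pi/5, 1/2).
H = -1/16

With E = 64, F = 0, G = 1, L = -8, M = 0, N = 0, assemble
  H = (EN − 2FM + GL) / (2(EG − F²)) = -1/16.
At (u, v) = (-4*pi/5, 1/2): H = -1/16.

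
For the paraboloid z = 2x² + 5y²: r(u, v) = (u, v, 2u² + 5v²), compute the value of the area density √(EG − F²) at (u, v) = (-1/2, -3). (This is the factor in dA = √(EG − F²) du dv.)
√(EG − F²)|_{(-1/2, -3)} = sqrt(905)

E = 16*u^2 + 1, F = 40*u*v, G = 100*v^2 + 1, so EG − F² = 16*u^2 + 100*v^2 + 1. Taking the positive square root: √(EG − F²) = sqrt(16*u^2 + 100*v^2 + 1). At (u, v) = (-1/2, -3): sqrt(905).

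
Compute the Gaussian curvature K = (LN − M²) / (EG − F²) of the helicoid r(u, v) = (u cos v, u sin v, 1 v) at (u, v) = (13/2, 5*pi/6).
K = -16/29929

Coefficients of the first fundamental form: E = 1, F = 0, G = u^2 + 1.
Coefficients of the second fundamental form: L = 0, M = -1/sqrt(u^2 + 1), N = 0.
Assemble K = (LN − M²)/(EG − F²) = -1/(u^2 + 1)^2. At (u, v) = (13/2, 5*pi/6): K = -16/29929.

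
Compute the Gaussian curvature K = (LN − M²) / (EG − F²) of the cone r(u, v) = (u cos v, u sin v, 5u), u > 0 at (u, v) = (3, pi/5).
K = 0

Coefficients of the first fundamental form: E = 26, F = 0, G = u^2.
Coefficients of the second fundamental form: L = 0, M = 0, N = 5*sqrt(26)*u^2/(26*Abs(u)).
Assemble K = (LN − M²)/(EG − F²) = 0. At (u, v) = (3, pi/5): K = 0.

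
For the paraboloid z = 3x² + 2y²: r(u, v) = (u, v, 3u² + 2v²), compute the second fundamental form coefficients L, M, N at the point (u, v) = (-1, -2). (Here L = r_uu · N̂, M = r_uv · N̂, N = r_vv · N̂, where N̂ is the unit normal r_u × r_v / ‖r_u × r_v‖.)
L = 6*sqrt(101)/101;  M = 0;  N = 4*sqrt(101)/101

Compute the unit normal N̂(u, v) = (-6*u/sqrt(36*u^2 + 16*v^2 + 1), -4*v/sqrt(36*u^2 + 16*v^2 + 1), 1/sqrt(36*u^2 + 16*v^2 + 1)), and the second partials r_uu, r_uv, r_vv. Take dot products:
  L(u, v) = r_uu · N̂ = 6/sqrt(36*u^2 + 16*v^2 + 1),
  M(u, v) = r_uv · N̂ = 0,
  N(u, v) = r_vv · N̂ = 4/sqrt(36*u^2 + 16*v^2 + 1).
Evaluating at (u, v) = (-1, -2):
  L = 6*sqrt(101)/101, M = 0, N = 4*sqrt(101)/101.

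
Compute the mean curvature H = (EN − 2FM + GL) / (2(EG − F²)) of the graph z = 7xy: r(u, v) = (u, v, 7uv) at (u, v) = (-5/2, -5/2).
H = -8575*sqrt(2454)/3011058

With E = 49*v^2 + 1, F = 49*u*v, G = 49*u^2 + 1, L = 0, M = 7/sqrt(49*u^2 + 49*v^2 + 1), N = 0, assemble
  H = (EN − 2FM + GL) / (2(EG − F²)) = -343*u*v/(49*u^2 + 49*v^2 + 1)^(3/2).
At (u, v) = (-5/2, -5/2): H = -8575*sqrt(2454)/3011058.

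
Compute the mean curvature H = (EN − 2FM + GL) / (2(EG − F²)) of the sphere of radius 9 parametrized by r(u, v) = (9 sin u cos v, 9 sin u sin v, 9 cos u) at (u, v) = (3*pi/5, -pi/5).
H = -1/9

With E = 81, F = 0, G = 81*sin(u)^2, L = -9*sin(u)/Abs(sin(u)), M = 0, N = -9*sin(u)^3/Abs(sin(u)), assemble
  H = (EN − 2FM + GL) / (2(EG − F²)) = -sin(u)/(9*Abs(sin(u))).
At (u, v) = (3*pi/5, -pi/5): H = -1/9.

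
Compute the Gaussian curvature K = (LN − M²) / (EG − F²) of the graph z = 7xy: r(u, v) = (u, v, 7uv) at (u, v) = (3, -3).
K = -49/779689

Coefficients of the first fundamental form: E = 49*v^2 + 1, F = 49*u*v, G = 49*u^2 + 1.
Coefficients of the second fundamental form: L = 0, M = 7/sqrt(49*u^2 + 49*v^2 + 1), N = 0.
Assemble K = (LN − M²)/(EG − F²) = -49/(2401*u^4 + 4802*u^2*v^2 + 98*u^2 + 2401*v^4 + 98*v^2 + 1). At (u, v) = (3, -3): K = -49/779689.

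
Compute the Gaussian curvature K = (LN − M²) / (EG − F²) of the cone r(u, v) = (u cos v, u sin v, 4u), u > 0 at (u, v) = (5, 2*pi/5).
K = 0

Coefficients of the first fundamental form: E = 17, F = 0, G = u^2.
Coefficients of the second fundamental form: L = 0, M = 0, N = 4*sqrt(17)*u^2/(17*Abs(u)).
Assemble K = (LN − M²)/(EG − F²) = 0. At (u, v) = (5, 2*pi/5): K = 0.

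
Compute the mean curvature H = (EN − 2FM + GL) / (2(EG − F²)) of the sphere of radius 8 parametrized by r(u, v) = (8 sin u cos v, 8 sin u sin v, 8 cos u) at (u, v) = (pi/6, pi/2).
H = -1/8

With E = 64, F = 0, G = 64*sin(u)^2, L = -8*sin(u)/Abs(sin(u)), M = 0, N = -8*sin(u)^3/Abs(sin(u)), assemble
  H = (EN − 2FM + GL) / (2(EG − F²)) = -sin(u)/(8*Abs(sin(u))).
At (u, v) = (pi/6, pi/2): H = -1/8.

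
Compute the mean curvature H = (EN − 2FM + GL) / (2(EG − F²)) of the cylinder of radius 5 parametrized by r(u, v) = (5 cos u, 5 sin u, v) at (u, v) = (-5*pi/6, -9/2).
H = -1/10

With E = 25, F = 0, G = 1, L = -5, M = 0, N = 0, assemble
  H = (EN − 2FM + GL) / (2(EG − F²)) = -1/10.
At (u, v) = (-5*pi/6, -9/2): H = -1/10.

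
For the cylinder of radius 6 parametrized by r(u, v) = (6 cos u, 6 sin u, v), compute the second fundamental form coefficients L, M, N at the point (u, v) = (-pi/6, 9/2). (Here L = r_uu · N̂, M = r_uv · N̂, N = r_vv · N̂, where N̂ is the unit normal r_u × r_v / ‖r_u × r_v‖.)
L = -6;  M = 0;  N = 0

Compute the unit normal N̂(u, v) = (cos(u), sin(u), 0), and the second partials r_uu, r_uv, r_vv. Take dot products:
  L(u, v) = r_uu · N̂ = -6,
  M(u, v) = r_uv · N̂ = 0,
  N(u, v) = r_vv · N̂ = 0.
Evaluating at (u, v) = (-pi/6, 9/2):
  L = -6, M = 0, N = 0.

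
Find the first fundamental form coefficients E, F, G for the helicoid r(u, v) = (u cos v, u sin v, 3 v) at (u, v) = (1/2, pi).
E = 1;  F = 0;  G = 37/4

Partials: r_u = (cos(v), sin(v), 0), r_v = (-u*sin(v), u*cos(v), 3). As functions of (u, v):
  E = r_u · r_u = 1,
  F = r_u · r_v = 0,
  G = r_v · r_v = u^2 + 9.
Evaluating at (u, v) = (1/2, pi): E = 1, F = 0, G = 37/4.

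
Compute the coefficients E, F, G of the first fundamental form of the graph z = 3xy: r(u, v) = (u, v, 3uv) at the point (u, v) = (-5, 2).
E = 37;  F = -90;  G = 226

Partials: r_u = (1, 0, 3*v), r_v = (0, 1, 3*u). As functions of (u, v):
  E = r_u · r_u = 9*v^2 + 1,
  F = r_u · r_v = 9*u*v,
  G = r_v · r_v = 9*u^2 + 1.
Evaluating at (u, v) = (-5, 2): E = 37, F = -90, G = 226.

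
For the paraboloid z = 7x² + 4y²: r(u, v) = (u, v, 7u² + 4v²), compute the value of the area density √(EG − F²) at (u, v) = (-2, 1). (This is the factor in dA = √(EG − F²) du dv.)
√(EG − F²)|_{(-2, 1)} = sqrt(849)

E = 196*u^2 + 1, F = 112*u*v, G = 64*v^2 + 1, so EG − F² = 196*u^2 + 64*v^2 + 1. Taking the positive square root: √(EG − F²) = sqrt(196*u^2 + 64*v^2 + 1). At (u, v) = (-2, 1): sqrt(849).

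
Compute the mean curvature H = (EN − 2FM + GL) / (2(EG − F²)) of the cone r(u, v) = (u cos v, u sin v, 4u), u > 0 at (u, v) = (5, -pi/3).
H = 2*sqrt(17)/85

With E = 17, F = 0, G = u^2, L = 0, M = 0, N = 4*sqrt(17)*u^2/(17*Abs(u)), assemble
  H = (EN − 2FM + GL) / (2(EG − F²)) = 2*sqrt(17)/(17*Abs(u)).
At (u, v) = (5, -pi/3): H = 2*sqrt(17)/85.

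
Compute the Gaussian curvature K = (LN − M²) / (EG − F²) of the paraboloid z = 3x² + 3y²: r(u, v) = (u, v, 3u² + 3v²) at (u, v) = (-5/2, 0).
K = 9/12769

Coefficients of the first fundamental form: E = 36*u^2 + 1, F = 36*u*v, G = 36*v^2 + 1.
Coefficients of the second fundamental form: L = 6/sqrt(36*u^2 + 36*v^2 + 1), M = 0, N = 6/sqrt(36*u^2 + 36*v^2 + 1).
Assemble K = (LN − M²)/(EG − F²) = 36/(1296*u^4 + 2592*u^2*v^2 + 72*u^2 + 1296*v^4 + 72*v^2 + 1). At (u, v) = (-5/2, 0): K = 9/12769.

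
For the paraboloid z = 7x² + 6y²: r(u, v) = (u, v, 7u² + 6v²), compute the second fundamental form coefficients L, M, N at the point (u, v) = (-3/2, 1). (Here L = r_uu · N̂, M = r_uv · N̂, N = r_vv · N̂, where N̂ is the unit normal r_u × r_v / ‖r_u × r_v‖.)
L = 7*sqrt(586)/293;  M = 0;  N = 6*sqrt(586)/293

Compute the unit normal N̂(u, v) = (-14*u/sqrt(196*u^2 + 144*v^2 + 1), -12*v/sqrt(196*u^2 + 144*v^2 + 1), 1/sqrt(196*u^2 + 144*v^2 + 1)), and the second partials r_uu, r_uv, r_vv. Take dot products:
  L(u, v) = r_uu · N̂ = 14/sqrt(196*u^2 + 144*v^2 + 1),
  M(u, v) = r_uv · N̂ = 0,
  N(u, v) = r_vv · N̂ = 12/sqrt(196*u^2 + 144*v^2 + 1).
Evaluating at (u, v) = (-3/2, 1):
  L = 7*sqrt(586)/293, M = 0, N = 6*sqrt(586)/293.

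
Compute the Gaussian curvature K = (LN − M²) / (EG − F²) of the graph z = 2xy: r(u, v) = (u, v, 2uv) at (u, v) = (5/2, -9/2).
K = -4/11449

Coefficients of the first fundamental form: E = 4*v^2 + 1, F = 4*u*v, G = 4*u^2 + 1.
Coefficients of the second fundamental form: L = 0, M = 2/sqrt(4*u^2 + 4*v^2 + 1), N = 0.
Assemble K = (LN − M²)/(EG − F²) = -4/(16*u^4 + 32*u^2*v^2 + 8*u^2 + 16*v^4 + 8*v^2 + 1). At (u, v) = (5/2, -9/2): K = -4/11449.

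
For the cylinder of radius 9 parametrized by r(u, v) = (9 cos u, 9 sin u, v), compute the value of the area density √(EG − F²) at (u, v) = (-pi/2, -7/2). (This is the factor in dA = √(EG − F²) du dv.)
√(EG − F²)|_{(-pi/2, -7/2)} = 9

E = 81, F = 0, G = 1, so EG − F² = 81. Taking the positive square root: √(EG − F²) = 9. At (u, v) = (-pi/2, -7/2): 9.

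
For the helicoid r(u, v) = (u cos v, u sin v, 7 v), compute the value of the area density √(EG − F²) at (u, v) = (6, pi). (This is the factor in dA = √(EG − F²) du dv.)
√(EG − F²)|_{(6, pi)} = sqrt(85)

E = 1, F = 0, G = u^2 + 49, so EG − F² = u^2 + 49. Taking the positive square root: √(EG − F²) = sqrt(u^2 + 49). At (u, v) = (6, pi): sqrt(85).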